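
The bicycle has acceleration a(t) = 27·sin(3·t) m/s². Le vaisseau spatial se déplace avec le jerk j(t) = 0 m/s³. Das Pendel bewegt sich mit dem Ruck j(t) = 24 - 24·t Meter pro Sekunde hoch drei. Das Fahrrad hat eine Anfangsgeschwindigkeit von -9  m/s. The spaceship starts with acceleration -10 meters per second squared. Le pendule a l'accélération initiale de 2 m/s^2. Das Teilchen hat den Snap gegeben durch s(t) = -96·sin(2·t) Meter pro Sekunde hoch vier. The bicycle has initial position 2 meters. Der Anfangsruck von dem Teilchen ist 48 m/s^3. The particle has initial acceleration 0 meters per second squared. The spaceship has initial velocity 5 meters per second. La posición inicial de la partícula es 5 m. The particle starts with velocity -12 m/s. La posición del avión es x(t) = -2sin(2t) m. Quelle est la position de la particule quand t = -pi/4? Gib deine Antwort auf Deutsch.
Ausgehend von dem Snap s(t) = -96·sin(2·t), nehmen wir 4 Integrale. Durch Integration von dem Snap und Verwendung der Anfangsbedingung j(0) = 48, erhalten wir j(t) = 48·cos(2·t). Die Stammfunktion von dem Ruck, mit a(0) = 0, ergibt die Beschleunigung: a(t) = 24·sin(2·t). Mit ∫a(t)dt und Anwendung von v(0) = -12, finden wir v(t) = -12·cos(2·t). Durch Integration von der Geschwindigkeit und Verwendung der Anfangsbedingung x(0) = 5, erhalten wir x(t) = 5 - 6·sin(2·t). Aus der Gleichung für die Position x(t) = 5 - 6·sin(2·t), setzen wir t = -pi/4 ein und erhalten x = 11.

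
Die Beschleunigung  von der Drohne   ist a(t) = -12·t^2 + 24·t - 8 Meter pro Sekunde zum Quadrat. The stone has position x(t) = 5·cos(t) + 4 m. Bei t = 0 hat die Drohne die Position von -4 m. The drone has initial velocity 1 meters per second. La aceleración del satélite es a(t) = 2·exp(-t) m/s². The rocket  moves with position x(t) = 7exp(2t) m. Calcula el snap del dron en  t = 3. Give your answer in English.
Starting from acceleration a(t) = -12·t^2 + 24·t - 8, we take 2 derivatives. The derivative of acceleration gives jerk: j(t) = 24 - 24·t. Differentiating jerk, we get snap: s(t) = -24. We have snap s(t) = -24. Substituting t = 3: s(3) = -24.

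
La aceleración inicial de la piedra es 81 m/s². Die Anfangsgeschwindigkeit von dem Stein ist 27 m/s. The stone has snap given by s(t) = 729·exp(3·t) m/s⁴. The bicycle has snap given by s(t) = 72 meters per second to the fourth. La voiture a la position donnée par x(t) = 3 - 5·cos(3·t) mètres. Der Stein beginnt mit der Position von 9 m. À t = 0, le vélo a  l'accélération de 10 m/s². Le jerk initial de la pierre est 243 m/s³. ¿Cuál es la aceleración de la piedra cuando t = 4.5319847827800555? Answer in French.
Pour résoudre ceci, nous devons prendre 2 primitives de notre équation du snap s(t) = 729·exp(3·t). En prenant ∫s(t)dt et en appliquant j(0) = 243, nous trouvons j(t) = 243·exp(3·t). La primitive du jerk est l'accélération. En utilisant a(0) = 81, nous obtenons a(t) = 81·exp(3·t). Nous avons l'accélération a(t) = 81·exp(3·t). En substituant t = 4.5319847827800555: a(4.5319847827800555) = 65032877.1968153.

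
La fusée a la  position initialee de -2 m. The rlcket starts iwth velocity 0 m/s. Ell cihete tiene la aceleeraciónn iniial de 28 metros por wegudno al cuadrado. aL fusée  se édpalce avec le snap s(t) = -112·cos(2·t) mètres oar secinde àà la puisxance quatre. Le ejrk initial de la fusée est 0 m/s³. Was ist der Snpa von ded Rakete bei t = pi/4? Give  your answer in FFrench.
Nous avons le snap s(t) = -112·cos(2·t). En substituant t = pi/4: s(pi/4) = 0.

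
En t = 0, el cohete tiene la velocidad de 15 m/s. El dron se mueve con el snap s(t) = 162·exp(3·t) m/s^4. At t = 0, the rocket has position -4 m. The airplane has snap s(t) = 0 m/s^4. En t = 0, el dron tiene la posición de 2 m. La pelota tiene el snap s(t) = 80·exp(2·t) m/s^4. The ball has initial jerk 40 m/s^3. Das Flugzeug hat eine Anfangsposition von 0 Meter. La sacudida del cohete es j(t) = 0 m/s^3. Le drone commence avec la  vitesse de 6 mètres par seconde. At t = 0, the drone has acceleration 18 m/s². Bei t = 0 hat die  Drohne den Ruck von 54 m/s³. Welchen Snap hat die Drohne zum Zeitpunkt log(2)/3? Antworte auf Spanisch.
De la ecuación del snap s(t) = 162·exp(3·t), sustituimos t = log(2)/3 para obtener s = 324.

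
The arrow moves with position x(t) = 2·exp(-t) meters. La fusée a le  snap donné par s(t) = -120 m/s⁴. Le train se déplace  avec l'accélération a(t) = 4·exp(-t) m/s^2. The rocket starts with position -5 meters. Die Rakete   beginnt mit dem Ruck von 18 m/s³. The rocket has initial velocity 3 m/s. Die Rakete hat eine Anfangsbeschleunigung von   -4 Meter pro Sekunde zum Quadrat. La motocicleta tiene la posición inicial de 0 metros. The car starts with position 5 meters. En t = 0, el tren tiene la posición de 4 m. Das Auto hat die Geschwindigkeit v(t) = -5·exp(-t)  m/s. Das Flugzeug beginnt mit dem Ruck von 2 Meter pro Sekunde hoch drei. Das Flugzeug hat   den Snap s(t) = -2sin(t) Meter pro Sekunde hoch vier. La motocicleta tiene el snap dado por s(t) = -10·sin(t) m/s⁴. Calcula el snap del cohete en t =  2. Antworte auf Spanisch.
De la ecuación del snap s(t) = -120, sustituimos t = 2 para obtener s = -120.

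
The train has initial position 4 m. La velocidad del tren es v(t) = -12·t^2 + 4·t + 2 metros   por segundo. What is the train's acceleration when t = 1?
We must differentiate our velocity equation v(t) = -12·t^2 + 4·t + 2 1 time. The derivative of velocity gives acceleration: a(t) = 4 - 24·t. From the given acceleration equation a(t) = 4 - 24·t, we substitute t = 1 to get a = -20.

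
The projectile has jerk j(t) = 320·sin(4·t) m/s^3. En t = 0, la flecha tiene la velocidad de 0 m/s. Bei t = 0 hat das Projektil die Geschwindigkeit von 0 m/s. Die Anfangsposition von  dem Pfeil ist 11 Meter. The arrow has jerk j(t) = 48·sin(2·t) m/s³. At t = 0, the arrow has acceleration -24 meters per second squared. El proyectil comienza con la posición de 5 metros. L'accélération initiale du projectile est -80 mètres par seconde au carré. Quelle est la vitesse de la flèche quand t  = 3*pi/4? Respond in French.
Nous devons intégrer notre équation du jerk j(t) = 48·sin(2·t) 2 fois. En prenant ∫j(t)dt et en appliquant a(0) = -24, nous trouvons a(t) = -24·cos(2·t). L'intégrale de l'accélération, avec v(0) = 0, donne la vitesse: v(t) = -12·sin(2·t). Nous avons la vitesse v(t) = -12·sin(2·t). En substituant t = 3*pi/4: v(3*pi/4) = 12.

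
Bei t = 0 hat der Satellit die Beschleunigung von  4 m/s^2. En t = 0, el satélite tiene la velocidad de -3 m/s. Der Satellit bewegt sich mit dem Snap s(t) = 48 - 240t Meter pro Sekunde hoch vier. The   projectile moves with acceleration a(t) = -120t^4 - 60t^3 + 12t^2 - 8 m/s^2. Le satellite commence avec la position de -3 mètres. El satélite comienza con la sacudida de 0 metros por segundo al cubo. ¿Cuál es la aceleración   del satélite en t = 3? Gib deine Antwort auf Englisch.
Starting from snap s(t) = 48 - 240·t, we take 2 integrals. Finding the integral of s(t) and using j(0) = 0: j(t) = 24·t·(2 - 5·t). The antiderivative of jerk, with a(0) = 4, gives acceleration: a(t) = -40·t^3 + 24·t^2 + 4. We have acceleration a(t) = -40·t^3 + 24·t^2 + 4. Substituting t = 3: a(3) = -860.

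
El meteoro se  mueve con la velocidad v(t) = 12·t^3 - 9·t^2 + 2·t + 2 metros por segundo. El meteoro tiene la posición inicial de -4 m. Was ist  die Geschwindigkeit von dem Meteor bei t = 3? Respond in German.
Wir haben die Geschwindigkeit v(t) = 12·t^3 - 9·t^2 + 2·t + 2. Durch Einsetzen von t = 3: v(3) = 251.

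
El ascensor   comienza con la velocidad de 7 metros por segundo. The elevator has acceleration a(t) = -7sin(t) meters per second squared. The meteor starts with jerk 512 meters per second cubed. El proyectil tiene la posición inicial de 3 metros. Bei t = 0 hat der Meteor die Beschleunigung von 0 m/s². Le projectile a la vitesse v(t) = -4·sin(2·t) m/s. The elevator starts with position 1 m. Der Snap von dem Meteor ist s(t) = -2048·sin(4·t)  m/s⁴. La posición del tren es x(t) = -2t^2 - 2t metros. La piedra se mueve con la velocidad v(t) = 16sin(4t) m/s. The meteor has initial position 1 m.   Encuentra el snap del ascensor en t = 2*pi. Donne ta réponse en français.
Nous devons dériver notre équation de l'accélération a(t) = -7·sin(t) 2 fois. En prenant d/dt de a(t), nous trouvons j(t) = -7·cos(t). En prenant d/dt de j(t), nous trouvons s(t) = 7·sin(t). De l'équation du snap s(t) = 7·sin(t), nous substituons t = 2*pi pour obtenir s = 0.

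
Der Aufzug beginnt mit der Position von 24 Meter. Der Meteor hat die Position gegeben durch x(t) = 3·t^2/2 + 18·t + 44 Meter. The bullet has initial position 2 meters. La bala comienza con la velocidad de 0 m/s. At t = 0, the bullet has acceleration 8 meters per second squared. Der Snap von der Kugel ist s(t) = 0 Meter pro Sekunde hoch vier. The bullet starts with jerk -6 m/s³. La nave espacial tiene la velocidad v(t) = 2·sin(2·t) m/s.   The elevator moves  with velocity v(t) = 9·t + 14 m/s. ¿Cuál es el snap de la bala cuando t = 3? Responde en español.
Usando s(t) = 0 y sustituyendo t = 3, encontramos s = 0.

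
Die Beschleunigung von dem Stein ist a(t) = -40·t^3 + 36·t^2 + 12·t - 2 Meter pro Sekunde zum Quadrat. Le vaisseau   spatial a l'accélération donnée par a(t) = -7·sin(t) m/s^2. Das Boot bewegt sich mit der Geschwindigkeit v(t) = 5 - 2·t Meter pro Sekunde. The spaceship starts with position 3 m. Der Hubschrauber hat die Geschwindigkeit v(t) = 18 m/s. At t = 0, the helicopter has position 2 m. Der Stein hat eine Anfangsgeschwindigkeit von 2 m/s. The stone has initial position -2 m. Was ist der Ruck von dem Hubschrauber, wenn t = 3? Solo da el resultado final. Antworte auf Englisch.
j(3) = 0.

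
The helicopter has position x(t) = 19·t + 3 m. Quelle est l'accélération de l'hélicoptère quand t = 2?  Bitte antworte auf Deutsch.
Um dies zu lösen, müssen wir 2 Ableitungen unserer Gleichung für die Position x(t) = 19·t + 3 nehmen. Durch Ableiten von der Position erhalten wir die Geschwindigkeit: v(t) = 19. Mit d/dt von v(t) finden wir a(t) = 0. Wir haben die Beschleunigung a(t) = 0. Durch Einsetzen von t = 2: a(2) = 0.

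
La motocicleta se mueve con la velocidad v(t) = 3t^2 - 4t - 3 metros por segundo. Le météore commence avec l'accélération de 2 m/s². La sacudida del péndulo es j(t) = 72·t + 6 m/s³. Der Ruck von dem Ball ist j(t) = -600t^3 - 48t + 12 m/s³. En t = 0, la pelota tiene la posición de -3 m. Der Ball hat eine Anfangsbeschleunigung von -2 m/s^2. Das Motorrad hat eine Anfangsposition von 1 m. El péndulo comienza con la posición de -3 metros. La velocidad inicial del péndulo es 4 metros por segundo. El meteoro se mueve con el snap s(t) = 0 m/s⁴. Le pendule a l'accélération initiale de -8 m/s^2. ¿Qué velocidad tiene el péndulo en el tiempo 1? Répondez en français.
En partant du jerk j(t) = 72·t + 6, nous prenons 2 primitives. La primitive du jerk, avec a(0) = -8, donne l'accélération: a(t) = 36·t^2 + 6·t - 8. En prenant ∫a(t)dt et en appliquant v(0) = 4, nous trouvons v(t) = 12·t^3 + 3·t^2 - 8·t + 4. Nous avons la vitesse v(t) = 12·t^3 + 3·t^2 - 8·t + 4. En substituant t = 1: v(1) = 11.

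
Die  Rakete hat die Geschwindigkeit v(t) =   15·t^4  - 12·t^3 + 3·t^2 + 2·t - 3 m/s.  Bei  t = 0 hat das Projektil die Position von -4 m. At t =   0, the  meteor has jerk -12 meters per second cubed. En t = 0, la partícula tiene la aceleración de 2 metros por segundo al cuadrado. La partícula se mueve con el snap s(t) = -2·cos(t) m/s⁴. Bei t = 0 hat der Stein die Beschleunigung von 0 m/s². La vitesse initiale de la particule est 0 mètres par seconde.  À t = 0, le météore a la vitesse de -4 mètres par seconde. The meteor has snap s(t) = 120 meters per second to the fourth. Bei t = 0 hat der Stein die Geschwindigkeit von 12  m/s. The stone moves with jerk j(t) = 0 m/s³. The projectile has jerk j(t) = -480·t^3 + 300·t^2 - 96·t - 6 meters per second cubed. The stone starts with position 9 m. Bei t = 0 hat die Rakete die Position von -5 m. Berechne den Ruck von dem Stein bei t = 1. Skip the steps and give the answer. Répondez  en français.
À t = 1, j = 0.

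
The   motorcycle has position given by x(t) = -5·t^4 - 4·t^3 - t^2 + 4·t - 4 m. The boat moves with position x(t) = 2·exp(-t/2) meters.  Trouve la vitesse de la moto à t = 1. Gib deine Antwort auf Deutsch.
Ausgehend von der Position x(t) = -5·t^4 - 4·t^3 - t^2 + 4·t - 4, nehmen wir 1 Ableitung. Die Ableitung von der Position ergibt die Geschwindigkeit: v(t) = -20·t^3 - 12·t^2 - 2·t + 4. Aus der Gleichung für die Geschwindigkeit v(t) = -20·t^3 - 12·t^2 - 2·t + 4, setzen wir t = 1 ein und erhalten v = -30.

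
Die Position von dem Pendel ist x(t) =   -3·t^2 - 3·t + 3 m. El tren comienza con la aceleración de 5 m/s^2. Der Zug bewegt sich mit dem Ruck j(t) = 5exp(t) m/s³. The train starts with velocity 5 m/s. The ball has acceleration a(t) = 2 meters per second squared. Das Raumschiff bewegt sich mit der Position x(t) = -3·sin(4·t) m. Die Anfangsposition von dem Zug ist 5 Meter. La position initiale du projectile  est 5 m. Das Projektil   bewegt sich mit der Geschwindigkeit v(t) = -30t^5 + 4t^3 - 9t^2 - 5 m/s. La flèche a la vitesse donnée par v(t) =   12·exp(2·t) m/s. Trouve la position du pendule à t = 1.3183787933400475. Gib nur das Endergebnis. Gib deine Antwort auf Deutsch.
x(1.3183787933400475) = -6.16950430820642.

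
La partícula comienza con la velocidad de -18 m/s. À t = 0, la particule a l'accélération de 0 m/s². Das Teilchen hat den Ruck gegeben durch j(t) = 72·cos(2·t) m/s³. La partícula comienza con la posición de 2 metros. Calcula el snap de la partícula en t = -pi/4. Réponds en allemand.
Ausgehend von dem Ruck j(t) = 72·cos(2·t), nehmen wir 1 Ableitung. Die Ableitung von dem Ruck ergibt den Snap: s(t) = -144·sin(2·t). Aus der Gleichung für den Snap s(t) = -144·sin(2·t), setzen wir t = -pi/4 ein und erhalten s = 144.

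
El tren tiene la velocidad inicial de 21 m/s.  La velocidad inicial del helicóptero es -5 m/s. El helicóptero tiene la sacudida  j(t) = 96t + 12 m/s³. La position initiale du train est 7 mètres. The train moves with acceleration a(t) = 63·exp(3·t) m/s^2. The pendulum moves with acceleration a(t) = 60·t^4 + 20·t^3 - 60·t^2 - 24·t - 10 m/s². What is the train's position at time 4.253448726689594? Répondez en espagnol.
Para resolver esto, necesitamos tomar 2 integrales de nuestra ecuación de la aceleración a(t) = 63·exp(3·t). Integrando la aceleración y usando la condición inicial v(0) = 21, obtenemos v(t) = 21·exp(3·t). Integrando la velocidad y usando la condición inicial x(0) = 7, obtenemos x(t) = 7·exp(3·t). Tenemos la posición x(t) = 7·exp(3·t). Sustituyendo t = 4.253448726689594: x(4.253448726689594) = 2436946.37810126.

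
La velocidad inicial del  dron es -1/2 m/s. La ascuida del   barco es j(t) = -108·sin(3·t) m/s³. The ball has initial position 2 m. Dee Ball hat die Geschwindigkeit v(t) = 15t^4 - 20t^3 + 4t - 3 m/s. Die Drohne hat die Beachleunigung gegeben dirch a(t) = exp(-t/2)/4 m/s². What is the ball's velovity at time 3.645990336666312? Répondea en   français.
En utilisant v(t) = 15·t^4 - 20·t^3 + 4·t - 3 et en substituant t = 3.645990336666312, nous trouvons v = 1692.89871890367.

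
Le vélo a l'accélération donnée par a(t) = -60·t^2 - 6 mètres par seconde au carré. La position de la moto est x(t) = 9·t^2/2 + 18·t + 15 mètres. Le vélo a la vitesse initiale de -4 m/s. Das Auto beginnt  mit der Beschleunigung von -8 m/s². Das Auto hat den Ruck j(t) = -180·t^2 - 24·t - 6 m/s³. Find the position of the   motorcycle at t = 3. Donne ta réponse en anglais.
Using x(t) = 9·t^2/2 + 18·t + 15 and substituting t = 3, we find x = 219/2.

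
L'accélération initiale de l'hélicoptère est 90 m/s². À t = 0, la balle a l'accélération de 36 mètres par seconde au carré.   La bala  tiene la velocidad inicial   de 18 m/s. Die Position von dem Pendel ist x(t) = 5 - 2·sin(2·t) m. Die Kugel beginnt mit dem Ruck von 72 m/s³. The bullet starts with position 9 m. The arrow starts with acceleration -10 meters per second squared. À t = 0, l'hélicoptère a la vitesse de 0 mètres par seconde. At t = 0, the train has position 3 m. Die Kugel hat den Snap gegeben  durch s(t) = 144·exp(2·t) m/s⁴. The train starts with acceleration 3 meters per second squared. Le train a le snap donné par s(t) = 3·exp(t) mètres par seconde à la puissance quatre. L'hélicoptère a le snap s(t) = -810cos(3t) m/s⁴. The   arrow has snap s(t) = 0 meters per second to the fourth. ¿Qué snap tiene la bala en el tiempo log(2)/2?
Usando s(t) = 144·exp(2·t) y sustituyendo t = log(2)/2, encontramos s = 288.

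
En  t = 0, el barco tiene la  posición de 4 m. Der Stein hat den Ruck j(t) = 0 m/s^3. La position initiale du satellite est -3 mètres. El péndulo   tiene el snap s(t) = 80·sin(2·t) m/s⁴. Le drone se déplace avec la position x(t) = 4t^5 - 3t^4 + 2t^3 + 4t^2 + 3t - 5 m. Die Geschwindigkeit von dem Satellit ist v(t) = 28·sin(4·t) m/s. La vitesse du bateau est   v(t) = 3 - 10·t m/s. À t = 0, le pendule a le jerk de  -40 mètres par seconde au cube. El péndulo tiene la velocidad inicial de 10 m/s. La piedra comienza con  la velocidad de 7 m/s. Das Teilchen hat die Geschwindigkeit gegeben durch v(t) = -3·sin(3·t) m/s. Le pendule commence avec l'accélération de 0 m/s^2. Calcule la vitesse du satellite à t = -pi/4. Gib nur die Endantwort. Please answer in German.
Bei t = -pi/4, v = 0.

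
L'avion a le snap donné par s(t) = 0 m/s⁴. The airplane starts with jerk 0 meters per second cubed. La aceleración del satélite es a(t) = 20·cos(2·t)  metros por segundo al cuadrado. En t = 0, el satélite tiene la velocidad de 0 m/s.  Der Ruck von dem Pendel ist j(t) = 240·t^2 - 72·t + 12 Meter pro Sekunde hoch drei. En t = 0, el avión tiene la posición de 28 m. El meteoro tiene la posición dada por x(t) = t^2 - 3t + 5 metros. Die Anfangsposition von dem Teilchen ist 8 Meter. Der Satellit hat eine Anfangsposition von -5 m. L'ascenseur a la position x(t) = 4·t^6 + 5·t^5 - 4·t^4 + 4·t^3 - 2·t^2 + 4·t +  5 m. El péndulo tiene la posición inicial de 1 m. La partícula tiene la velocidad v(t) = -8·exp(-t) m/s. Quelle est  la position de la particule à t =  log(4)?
Nous devons trouver la primitive de notre équation de la vitesse v(t) = -8·exp(-t) 1 fois. La primitive de la vitesse, avec x(0) = 8, donne la position: x(t) = 8·exp(-t). Nous avons la position x(t) = 8·exp(-t). En substituant t = log(4): x(log(4)) = 2.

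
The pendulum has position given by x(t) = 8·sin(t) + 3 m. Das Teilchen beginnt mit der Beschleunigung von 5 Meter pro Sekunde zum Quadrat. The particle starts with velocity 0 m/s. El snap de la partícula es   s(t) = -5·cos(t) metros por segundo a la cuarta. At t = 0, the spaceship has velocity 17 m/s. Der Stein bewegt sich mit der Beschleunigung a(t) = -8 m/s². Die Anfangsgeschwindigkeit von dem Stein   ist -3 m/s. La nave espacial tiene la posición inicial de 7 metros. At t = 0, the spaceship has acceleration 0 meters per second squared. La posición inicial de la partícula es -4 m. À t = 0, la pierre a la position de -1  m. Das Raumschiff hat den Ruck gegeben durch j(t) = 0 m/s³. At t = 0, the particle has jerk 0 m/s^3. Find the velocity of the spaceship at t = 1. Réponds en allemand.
Ausgehend von dem Ruck j(t) = 0, nehmen wir 2 Integrale. Durch Integration von dem Ruck und Verwendung der Anfangsbedingung a(0) = 0, erhalten wir a(t) = 0. Durch Integration von der Beschleunigung und Verwendung der Anfangsbedingung v(0) = 17, erhalten wir v(t) = 17. Aus der Gleichung für die Geschwindigkeit v(t) = 17, setzen wir t = 1 ein und erhalten v = 17.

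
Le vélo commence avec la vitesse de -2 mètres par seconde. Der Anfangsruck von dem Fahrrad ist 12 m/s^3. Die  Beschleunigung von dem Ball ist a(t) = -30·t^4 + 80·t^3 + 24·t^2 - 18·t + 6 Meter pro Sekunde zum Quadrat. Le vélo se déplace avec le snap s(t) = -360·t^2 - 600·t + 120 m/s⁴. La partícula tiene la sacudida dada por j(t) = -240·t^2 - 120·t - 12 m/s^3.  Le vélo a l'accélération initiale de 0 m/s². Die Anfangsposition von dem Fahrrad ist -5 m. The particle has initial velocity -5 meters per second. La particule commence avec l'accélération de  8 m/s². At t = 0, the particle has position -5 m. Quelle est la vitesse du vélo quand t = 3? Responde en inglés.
To solve this, we need to take 3 antiderivatives of our snap equation s(t) = -360·t^2 - 600·t + 120. The antiderivative of snap, with j(0) = 12, gives jerk: j(t) = -120·t^3 - 300·t^2 + 120·t + 12. The integral of jerk is acceleration. Using a(0) = 0, we get a(t) = 2·t·(-15·t^3 - 50·t^2 + 30·t + 6). Taking ∫a(t)dt and applying v(0) = -2, we find v(t) = -6·t^5 - 25·t^4 + 20·t^3 + 6·t^2 - 2. We have velocity v(t) = -6·t^5 - 25·t^4 + 20·t^3 + 6·t^2 - 2. Substituting t = 3: v(3) = -2891.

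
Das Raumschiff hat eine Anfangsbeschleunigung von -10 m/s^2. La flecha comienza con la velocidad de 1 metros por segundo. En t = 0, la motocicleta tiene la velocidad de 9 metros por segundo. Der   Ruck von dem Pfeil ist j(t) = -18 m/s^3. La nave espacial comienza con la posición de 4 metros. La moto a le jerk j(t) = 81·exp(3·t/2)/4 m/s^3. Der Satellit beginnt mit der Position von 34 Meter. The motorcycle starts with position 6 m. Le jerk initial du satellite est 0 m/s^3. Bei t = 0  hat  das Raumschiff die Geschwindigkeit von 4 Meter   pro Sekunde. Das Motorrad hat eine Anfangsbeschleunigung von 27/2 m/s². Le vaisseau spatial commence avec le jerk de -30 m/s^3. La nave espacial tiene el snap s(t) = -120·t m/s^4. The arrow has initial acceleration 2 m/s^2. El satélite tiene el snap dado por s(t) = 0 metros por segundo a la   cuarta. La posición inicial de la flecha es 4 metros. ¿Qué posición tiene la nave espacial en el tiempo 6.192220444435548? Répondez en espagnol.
Partiendo del snap s(t) = -120·t, tomamos 4 integrales. La integral del snap, con j(0) = -30, da la sacudida: j(t) = -60·t^2 - 30. La antiderivada de la sacudida, con a(0) = -10, da la aceleración: a(t) = -20·t^3 - 30·t - 10. Tomando ∫a(t)dt y aplicando v(0) = 4, encontramos v(t) = -5·t^4 - 15·t^2 - 10·t + 4. La antiderivada de la velocidad es la posición. Usando x(0) = 4, obtenemos x(t) = -t^5 - 5·t^3 - 5·t^2 + 4·t + 4. Tenemos la posición x(t) = -t^5 - 5·t^3 - 5·t^2 + 4·t + 4. Sustituyendo t = 6.192220444435548: x(6.192220444435548) = -10454.1047380853.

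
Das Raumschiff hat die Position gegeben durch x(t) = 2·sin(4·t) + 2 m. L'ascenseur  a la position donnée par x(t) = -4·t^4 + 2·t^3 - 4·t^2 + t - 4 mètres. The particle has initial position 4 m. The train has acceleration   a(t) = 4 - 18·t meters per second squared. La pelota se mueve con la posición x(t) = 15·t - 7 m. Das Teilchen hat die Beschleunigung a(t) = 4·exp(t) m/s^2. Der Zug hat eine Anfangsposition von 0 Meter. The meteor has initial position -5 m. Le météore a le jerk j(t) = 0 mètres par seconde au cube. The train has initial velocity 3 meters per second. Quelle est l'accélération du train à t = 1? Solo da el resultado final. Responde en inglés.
At t = 1, a = -14.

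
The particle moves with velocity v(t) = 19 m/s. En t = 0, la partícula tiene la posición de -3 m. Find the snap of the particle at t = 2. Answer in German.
Um dies zu lösen, müssen wir 3 Ableitungen unserer Gleichung für die Geschwindigkeit v(t) = 19 nehmen. Durch Ableiten von der Geschwindigkeit erhalten wir die Beschleunigung: a(t) = 0. Durch Ableiten von der Beschleunigung erhalten wir den Ruck: j(t) = 0. Die Ableitung von dem Ruck ergibt den Snap: s(t) = 0. Mit s(t) = 0 und Einsetzen von t = 2, finden wir s = 0.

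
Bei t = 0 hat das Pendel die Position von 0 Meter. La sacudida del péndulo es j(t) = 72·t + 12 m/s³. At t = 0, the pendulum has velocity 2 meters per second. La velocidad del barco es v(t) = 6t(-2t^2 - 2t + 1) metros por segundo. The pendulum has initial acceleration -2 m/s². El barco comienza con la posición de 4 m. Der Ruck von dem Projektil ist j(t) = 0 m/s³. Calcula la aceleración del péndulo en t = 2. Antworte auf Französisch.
Pour résoudre ceci, nous devons prendre 1 primitive de notre équation du jerk j(t) = 72·t + 12. En prenant ∫j(t)dt et en appliquant a(0) = -2, nous trouvons a(t) = 36·t^2 + 12·t - 2. Nous avons l'accélération a(t) = 36·t^2 + 12·t - 2. En substituant t = 2: a(2) = 166.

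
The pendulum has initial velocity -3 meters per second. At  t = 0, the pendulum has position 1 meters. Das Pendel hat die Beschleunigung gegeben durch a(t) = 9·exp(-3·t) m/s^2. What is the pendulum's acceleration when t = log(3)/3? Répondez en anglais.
Using a(t) = 9·exp(-3·t) and substituting t = log(3)/3, we find a = 3.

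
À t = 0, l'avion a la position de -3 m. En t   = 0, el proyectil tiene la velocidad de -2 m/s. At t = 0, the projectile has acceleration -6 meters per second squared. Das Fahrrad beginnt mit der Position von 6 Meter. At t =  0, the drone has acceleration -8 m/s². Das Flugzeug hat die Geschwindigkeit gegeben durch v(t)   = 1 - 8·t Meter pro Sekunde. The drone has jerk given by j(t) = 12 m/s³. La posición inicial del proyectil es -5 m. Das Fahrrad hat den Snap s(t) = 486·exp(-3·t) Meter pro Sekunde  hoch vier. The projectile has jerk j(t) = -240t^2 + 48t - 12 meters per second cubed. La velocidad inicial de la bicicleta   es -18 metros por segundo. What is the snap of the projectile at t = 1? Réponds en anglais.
We must differentiate our jerk equation j(t) = -240·t^2 + 48·t - 12 1 time. Differentiating jerk, we get snap: s(t) = 48 - 480·t. We have snap s(t) = 48 - 480·t. Substituting t = 1: s(1) = -432.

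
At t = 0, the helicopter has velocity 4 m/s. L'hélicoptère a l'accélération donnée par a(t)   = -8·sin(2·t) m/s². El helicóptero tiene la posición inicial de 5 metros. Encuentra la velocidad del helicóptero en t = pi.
Debemos encontrar la integral de nuestra ecuación de la aceleración a(t) = -8·sin(2·t) 1 vez. Integrando la aceleración y usando la condición inicial v(0) = 4, obtenemos v(t) = 4·cos(2·t). Tenemos la velocidad v(t) = 4·cos(2·t). Sustituyendo t = pi: v(pi) = 4.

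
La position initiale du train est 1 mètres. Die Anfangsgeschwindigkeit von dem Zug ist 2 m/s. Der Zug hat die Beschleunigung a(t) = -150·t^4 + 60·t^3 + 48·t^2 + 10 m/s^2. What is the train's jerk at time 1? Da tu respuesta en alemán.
Um dies zu lösen, müssen wir 1 Ableitung unserer Gleichung für die Beschleunigung a(t) = -150·t^4 + 60·t^3 + 48·t^2 + 10 nehmen. Mit d/dt von a(t) finden wir j(t) = -600·t^3 + 180·t^2 + 96·t. Aus der Gleichung für den Ruck j(t) = -600·t^3 + 180·t^2 + 96·t, setzen wir t = 1 ein und erhalten j = -324.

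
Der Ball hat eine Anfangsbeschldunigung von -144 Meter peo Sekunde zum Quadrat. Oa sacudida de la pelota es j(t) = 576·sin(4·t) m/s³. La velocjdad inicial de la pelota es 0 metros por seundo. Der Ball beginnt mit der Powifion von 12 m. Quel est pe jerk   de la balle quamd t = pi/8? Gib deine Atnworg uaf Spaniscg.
Usando j(t) = 576·sin(4·t) y sustituyendo t = pi/8, encontramos j = 576.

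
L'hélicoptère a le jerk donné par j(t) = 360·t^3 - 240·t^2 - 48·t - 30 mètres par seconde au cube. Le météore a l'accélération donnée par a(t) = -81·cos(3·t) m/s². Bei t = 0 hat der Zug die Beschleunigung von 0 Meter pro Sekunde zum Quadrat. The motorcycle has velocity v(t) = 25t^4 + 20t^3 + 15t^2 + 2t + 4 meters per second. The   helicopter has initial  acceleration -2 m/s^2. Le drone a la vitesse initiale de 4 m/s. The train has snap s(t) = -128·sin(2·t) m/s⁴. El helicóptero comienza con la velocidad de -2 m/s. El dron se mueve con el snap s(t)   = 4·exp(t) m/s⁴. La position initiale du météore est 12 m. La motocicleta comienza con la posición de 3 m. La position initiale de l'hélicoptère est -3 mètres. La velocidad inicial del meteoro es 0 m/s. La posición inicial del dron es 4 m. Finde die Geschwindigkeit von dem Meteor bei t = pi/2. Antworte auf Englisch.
To solve this, we need to take 1 integral of our acceleration equation a(t) = -81·cos(3·t). The antiderivative of acceleration, with v(0) = 0, gives velocity: v(t) = -27·sin(3·t). Using v(t) = -27·sin(3·t) and substituting t = pi/2, we find v = 27.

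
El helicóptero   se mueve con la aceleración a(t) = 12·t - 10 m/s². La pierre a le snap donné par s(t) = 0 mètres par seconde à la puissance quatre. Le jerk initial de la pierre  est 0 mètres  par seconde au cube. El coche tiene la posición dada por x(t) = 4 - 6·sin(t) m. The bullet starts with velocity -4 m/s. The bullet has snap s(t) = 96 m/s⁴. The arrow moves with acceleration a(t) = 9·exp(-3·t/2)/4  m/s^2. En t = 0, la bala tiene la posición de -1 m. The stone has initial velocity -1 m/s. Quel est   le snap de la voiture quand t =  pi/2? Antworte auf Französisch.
Pour résoudre ceci, nous devons prendre 4 dérivées de notre équation de la position x(t) = 4 - 6·sin(t). En dérivant la position, nous obtenons la vitesse: v(t) = -6·cos(t). En dérivant la vitesse, nous obtenons l'accélération: a(t) = 6·sin(t). La dérivée de l'accélération donne le jerk: j(t) = 6·cos(t). En dérivant le jerk, nous obtenons le snap: s(t) = -6·sin(t). Nous avons le snap s(t) = -6·sin(t). En substituant t = pi/2: s(pi/2) = -6.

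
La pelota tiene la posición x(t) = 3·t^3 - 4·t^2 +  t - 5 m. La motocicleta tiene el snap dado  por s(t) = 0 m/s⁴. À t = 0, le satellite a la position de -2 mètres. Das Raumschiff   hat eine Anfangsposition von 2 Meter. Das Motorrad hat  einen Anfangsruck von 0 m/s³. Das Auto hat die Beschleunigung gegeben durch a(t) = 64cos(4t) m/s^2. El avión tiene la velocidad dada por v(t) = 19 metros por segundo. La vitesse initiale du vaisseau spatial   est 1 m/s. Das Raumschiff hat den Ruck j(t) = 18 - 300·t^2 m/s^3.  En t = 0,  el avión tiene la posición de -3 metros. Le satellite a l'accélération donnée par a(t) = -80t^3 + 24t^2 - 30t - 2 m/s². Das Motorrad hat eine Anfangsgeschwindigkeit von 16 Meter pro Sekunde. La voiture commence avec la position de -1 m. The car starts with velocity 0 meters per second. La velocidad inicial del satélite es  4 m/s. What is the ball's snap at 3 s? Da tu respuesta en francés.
En partant de la position x(t) = 3·t^3 - 4·t^2 + t - 5, nous prenons 4 dérivées. En dérivant la position, nous obtenons la vitesse: v(t) = 9·t^2 - 8·t + 1. En prenant d/dt de v(t), nous trouvons a(t) = 18·t - 8. En prenant d/dt de a(t), nous trouvons j(t) = 18. La dérivée du jerk donne le snap: s(t) = 0. Nous avons le snap s(t) = 0. En substituant t = 3: s(3) = 0.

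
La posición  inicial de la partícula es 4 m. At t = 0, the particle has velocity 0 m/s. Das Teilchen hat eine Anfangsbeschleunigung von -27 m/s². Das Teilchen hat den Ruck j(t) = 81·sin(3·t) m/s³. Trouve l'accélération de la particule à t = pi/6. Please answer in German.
Wir müssen die Stammfunktion unserer Gleichung für den Ruck j(t) = 81·sin(3·t) 1-mal finden. Mit ∫j(t)dt und Anwendung von a(0) = -27, finden wir a(t) = -27·cos(3·t). Mit a(t) = -27·cos(3·t) und Einsetzen von t = pi/6, finden wir a = 0.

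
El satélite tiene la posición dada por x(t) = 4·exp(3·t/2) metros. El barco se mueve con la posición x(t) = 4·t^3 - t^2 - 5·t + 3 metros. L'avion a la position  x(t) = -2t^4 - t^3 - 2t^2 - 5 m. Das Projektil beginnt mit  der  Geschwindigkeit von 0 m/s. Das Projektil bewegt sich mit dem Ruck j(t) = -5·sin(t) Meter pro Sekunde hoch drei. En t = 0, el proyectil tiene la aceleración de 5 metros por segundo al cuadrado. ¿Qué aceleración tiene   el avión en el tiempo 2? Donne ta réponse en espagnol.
Partiendo de la posición x(t) = -2·t^4 - t^3 - 2·t^2 - 5, tomamos 2 derivadas. La derivada de la posición da la velocidad: v(t) = -8·t^3 - 3·t^2 - 4·t. Tomando d/dt de v(t), encontramos a(t) = -24·t^2 - 6·t - 4. De la ecuación de la aceleración a(t) = -24·t^2 - 6·t - 4, sustituimos t = 2 para obtener a = -112.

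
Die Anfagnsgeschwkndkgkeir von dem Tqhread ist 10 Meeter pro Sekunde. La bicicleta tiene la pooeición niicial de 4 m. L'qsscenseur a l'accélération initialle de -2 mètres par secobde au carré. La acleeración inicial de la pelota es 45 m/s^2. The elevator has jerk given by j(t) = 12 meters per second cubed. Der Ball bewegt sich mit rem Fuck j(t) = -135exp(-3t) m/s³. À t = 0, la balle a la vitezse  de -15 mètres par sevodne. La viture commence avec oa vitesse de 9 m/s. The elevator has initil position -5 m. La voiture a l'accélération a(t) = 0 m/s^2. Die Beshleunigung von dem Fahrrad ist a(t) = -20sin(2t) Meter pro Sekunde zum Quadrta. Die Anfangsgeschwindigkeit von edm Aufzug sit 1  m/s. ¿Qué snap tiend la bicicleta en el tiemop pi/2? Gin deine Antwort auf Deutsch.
Wir müssen unsere Gleichung für die Beschleunigung a(t) = -20·sin(2·t) 2-mal ableiten. Mit d/dt von a(t) finden wir j(t) = -40·cos(2·t). Die Ableitung von dem Ruck ergibt den Snap: s(t) = 80·sin(2·t). Mit s(t) = 80·sin(2·t) und Einsetzen von t = pi/2, finden wir s = 0.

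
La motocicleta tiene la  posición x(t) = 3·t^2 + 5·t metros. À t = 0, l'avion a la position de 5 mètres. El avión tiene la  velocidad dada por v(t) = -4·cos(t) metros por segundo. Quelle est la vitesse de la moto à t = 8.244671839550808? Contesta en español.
Para resolver esto, necesitamos tomar 1 derivada de nuestra ecuación de la posición x(t) = 3·t^2 + 5·t. Derivando la posición, obtenemos la velocidad: v(t) = 6·t + 5. Tenemos la velocidad v(t) = 6·t + 5. Sustituyendo t = 8.244671839550808: v(8.244671839550808) = 54.4680310373048.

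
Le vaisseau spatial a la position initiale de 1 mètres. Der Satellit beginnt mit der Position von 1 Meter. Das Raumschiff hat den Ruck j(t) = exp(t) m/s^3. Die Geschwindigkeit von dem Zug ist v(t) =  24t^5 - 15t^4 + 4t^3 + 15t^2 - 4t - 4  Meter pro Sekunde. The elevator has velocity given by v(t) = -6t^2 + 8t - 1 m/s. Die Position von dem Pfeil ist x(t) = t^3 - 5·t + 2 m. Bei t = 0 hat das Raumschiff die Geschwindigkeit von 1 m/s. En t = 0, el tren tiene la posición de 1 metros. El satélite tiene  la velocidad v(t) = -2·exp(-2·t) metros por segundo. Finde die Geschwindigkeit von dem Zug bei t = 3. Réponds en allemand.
Mit v(t) = 24·t^5 - 15·t^4 + 4·t^3 + 15·t^2 - 4·t - 4 und Einsetzen von t = 3, finden wir v = 4844.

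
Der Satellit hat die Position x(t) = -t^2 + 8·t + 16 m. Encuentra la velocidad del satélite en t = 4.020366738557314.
Debemos derivar nuestra ecuación de la posición x(t) = -t^2 + 8·t + 16 1 vez. Tomando d/dt de x(t), encontramos v(t) = 8 - 2·t. Tenemos la velocidad v(t) = 8 - 2·t. Sustituyendo t = 4.020366738557314: v(4.020366738557314) = -0.0407334771146282.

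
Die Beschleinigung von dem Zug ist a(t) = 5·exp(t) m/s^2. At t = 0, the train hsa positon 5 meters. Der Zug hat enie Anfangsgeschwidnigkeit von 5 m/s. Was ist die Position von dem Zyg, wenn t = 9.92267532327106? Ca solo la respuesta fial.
x(9.92267532327106) = 101937.303907280.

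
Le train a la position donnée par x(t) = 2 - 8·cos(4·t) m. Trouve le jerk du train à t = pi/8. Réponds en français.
Nous devons dériver notre équation de la position x(t) = 2 - 8·cos(4·t) 3 fois. En prenant d/dt de x(t), nous trouvons v(t) = 32·sin(4·t). En dérivant la vitesse, nous obtenons l'accélération: a(t) = 128·cos(4·t). En dérivant l'accélération, nous obtenons le jerk: j(t) = -512·sin(4·t). En utilisant j(t) = -512·sin(4·t) et en substituant t = pi/8, nous trouvons j = -512.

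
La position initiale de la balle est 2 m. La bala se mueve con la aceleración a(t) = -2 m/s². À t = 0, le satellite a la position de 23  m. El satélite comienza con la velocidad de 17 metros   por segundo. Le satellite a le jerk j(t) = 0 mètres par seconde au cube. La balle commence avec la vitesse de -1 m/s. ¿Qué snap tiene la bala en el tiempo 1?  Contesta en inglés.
To solve this, we need to take 2 derivatives of our acceleration equation a(t) = -2. Differentiating acceleration, we get jerk: j(t) = 0. Differentiating jerk, we get snap: s(t) = 0. Using s(t) = 0 and substituting t = 1, we find s = 0.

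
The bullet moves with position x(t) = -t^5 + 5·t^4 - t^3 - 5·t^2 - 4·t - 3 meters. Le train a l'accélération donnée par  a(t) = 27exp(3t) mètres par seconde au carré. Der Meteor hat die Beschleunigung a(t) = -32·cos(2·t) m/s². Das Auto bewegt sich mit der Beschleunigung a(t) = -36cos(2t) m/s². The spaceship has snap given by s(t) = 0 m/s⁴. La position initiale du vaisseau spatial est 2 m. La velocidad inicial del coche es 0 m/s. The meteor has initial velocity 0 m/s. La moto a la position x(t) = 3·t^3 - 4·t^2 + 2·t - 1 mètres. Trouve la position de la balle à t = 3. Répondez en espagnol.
Usando x(t) = -t^5 + 5·t^4 - t^3 - 5·t^2 - 4·t - 3 y sustituyendo t = 3, encontramos x = 75.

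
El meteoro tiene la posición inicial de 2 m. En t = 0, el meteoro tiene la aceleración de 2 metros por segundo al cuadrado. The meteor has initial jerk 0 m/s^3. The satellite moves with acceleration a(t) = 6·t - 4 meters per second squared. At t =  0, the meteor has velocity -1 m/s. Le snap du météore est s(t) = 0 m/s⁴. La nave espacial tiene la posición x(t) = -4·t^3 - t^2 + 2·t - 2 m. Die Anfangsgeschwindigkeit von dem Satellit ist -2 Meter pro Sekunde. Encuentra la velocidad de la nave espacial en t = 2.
Debemos derivar nuestra ecuación de la posición x(t) = -4·t^3 - t^2 + 2·t - 2 1 vez. Derivando la posición, obtenemos la velocidad: v(t) = -12·t^2 - 2·t + 2. De la ecuación de la velocidad v(t) = -12·t^2 - 2·t + 2, sustituimos t = 2 para obtener v = -50.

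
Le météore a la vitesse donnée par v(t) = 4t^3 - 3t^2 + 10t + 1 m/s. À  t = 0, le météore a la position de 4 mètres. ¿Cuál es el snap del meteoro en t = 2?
Debemos derivar nuestra ecuación de la velocidad v(t) = 4·t^3 - 3·t^2 + 10·t + 1 3 veces. La derivada de la velocidad da la aceleración: a(t) = 12·t^2 - 6·t + 10. Tomando d/dt de a(t), encontramos j(t) = 24·t - 6. La derivada de la sacudida da el snap: s(t) = 24. Usando s(t) = 24 y sustituyendo t = 2, encontramos s = 24.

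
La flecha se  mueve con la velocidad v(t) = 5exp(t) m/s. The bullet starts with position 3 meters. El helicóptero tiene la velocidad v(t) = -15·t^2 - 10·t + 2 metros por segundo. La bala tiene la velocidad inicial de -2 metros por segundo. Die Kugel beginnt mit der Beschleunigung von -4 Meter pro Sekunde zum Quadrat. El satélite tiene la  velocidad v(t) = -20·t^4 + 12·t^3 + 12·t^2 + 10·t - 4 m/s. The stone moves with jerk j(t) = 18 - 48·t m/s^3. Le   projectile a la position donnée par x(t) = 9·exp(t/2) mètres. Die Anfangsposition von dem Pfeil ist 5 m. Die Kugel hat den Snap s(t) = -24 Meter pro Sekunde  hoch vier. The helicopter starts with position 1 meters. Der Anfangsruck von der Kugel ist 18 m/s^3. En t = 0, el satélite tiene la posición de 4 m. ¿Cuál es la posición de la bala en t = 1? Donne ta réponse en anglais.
Starting from snap s(t) = -24, we take 4 antiderivatives. Taking ∫s(t)dt and applying j(0) = 18, we find j(t) = 18 - 24·t. The integral of jerk is acceleration. Using a(0) = -4, we get a(t) = -12·t^2 + 18·t - 4. Integrating acceleration and using the initial condition v(0) = -2, we get v(t) = -4·t^3 + 9·t^2 - 4·t - 2. Integrating velocity and using the initial condition x(0) = 3, we get x(t) = -t^4 + 3·t^3 - 2·t^2 - 2·t + 3. We have position x(t) = -t^4 + 3·t^3 - 2·t^2 - 2·t + 3. Substituting t = 1: x(1) = 1.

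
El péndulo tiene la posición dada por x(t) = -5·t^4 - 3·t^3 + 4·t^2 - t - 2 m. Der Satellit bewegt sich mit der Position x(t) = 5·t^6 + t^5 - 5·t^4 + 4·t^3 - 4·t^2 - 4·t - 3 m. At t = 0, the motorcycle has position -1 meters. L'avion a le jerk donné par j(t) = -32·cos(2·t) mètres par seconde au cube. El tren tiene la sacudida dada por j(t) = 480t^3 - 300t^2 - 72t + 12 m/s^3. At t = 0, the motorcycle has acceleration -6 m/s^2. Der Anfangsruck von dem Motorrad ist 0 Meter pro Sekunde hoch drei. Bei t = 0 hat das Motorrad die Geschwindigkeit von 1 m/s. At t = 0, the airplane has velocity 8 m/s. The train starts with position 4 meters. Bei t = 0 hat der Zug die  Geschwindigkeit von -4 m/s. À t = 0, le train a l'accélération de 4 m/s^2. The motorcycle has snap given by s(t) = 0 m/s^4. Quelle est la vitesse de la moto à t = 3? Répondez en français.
Nous devons trouver la primitive de notre équation du snap s(t) = 0 3 fois. En intégrant le snap et en utilisant la condition initiale j(0) = 0, nous obtenons j(t) = 0. La primitive du jerk, avec a(0) = -6, donne l'accélération: a(t) = -6. En intégrant l'accélération et en utilisant la condition initiale v(0) = 1, nous obtenons v(t) = 1 - 6·t. En utilisant v(t) = 1 - 6·t et en substituant t = 3, nous trouvons v = -17.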